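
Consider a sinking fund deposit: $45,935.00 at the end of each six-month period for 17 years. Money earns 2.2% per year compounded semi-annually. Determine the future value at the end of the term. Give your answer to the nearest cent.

This is an ordinary annuity: 34 deposits of $45,935.00 at the end of each six-month period.
Periodic rate r = 0.022/2 per half-year; n is counted in half-years.
FV = PMT × [((1+r)^n − 1)/r] = 45,935 × [(1+r)^34 − 1] / r = $1,881,547.71

$1,881,547.71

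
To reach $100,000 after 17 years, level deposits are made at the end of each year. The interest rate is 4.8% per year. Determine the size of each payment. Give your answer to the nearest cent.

$3,937.91

Level ordinary annuity; solve FV = PMT × [((1+r)^n − 1)/r] for PMT.
Periodic rate r = 0.048 per year.
With n = 17: PMT = 100,000 / ([((1+r)^n − 1)/r]) = $3,937.91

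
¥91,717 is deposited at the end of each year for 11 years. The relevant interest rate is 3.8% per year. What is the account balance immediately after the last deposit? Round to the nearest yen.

¥1,224,181

This is an ordinary annuity: 11 deposits of ¥91,717 at the end of each year.
Periodic rate r = 0.038 per year.
FV = PMT × [((1+r)^n − 1)/r] = 91,717 × [(1+r)^11 − 1] / r = ¥1,224,181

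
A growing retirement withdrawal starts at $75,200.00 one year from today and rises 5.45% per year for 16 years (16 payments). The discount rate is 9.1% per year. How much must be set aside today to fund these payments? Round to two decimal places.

Periodic rate r = 0.091 per year.
Growing ordinary annuity: PV = PMT₁ × [1 − ((1+g)/(1+r))^n] / (r − g) = 75,200 × [1 − ((1+0.0545)/(1+r))^16] / (r − 0.0545) = $864,981.15.

$864,981.15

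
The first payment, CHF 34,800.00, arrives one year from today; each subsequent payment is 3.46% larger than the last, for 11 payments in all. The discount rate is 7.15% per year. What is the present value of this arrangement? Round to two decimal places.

CHF 301,678.79

Periodic rate r = 0.0715 per year.
Growing ordinary annuity: PV = PMT₁ × [1 − ((1+g)/(1+r))^n] / (r − g) = 34,800 × [1 − ((1+0.0346)/(1+r))^11] / (r − 0.0346) = CHF 301,678.79.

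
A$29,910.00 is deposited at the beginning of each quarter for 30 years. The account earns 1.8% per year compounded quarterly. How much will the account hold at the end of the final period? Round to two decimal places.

A$4,766,604.42

This is an annuity due: 120 deposits of A$29,910.00 at the beginning of each quarter.
Periodic rate r = 0.018/4 per quarter; n is counted in quarters.
FV = PMT × [((1+r)^n − 1)/r] × (1+r) = 29,910 × [(1+r)^120 − 1] / r × (1+r) = A$4,766,604.42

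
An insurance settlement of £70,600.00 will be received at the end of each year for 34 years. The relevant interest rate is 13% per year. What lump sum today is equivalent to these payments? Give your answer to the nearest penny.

This is an ordinary annuity: 34 payments of £70,600.00 at the end of each year.
Periodic rate r = 0.13 per year.
PV = PMT × [(1 − (1+r)^−n)/r] = 70,600 × [1 − (1+r)^−34] / r = £534,561.73

£534,561.73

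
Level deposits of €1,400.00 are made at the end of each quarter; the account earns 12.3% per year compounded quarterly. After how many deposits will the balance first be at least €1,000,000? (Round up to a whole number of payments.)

Periodic rate r = 0.123/4 per quarter; n is counted in quarters.
Ordinary annuity FV: 1,000,000 = 1,400 × [((1+r)^n − 1)/r].
(1+r)^n = 1 + 1,000,000 × r / 1,400, so n = ln(1 + 1,000,000·r/1,400) / ln(1+r) = 103.48.
Round up to a whole number of payments: n = 104.

104 payments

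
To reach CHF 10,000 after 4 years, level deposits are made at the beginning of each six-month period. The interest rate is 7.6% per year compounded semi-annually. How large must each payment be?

CHF 1,053.02

Level annuity due; solve FV = PMT × [((1+r)^n − 1)/r] × (1+r) for PMT.
Periodic rate r = 0.076/2 per half-year; n is counted in half-years.
With n = 8: PMT = 10,000 / ([((1+r)^n − 1)/r] × (1+r)) = CHF 1,053.02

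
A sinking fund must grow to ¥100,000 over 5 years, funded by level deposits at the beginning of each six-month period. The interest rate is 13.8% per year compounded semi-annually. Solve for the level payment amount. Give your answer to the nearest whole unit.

¥6,803

Level annuity due; solve FV = PMT × [((1+r)^n − 1)/r] × (1+r) for PMT.
Periodic rate r = 0.138/2 per half-year; n is counted in half-years.
With n = 10: PMT = 100,000 / ([((1+r)^n − 1)/r] × (1+r)) = ¥6,803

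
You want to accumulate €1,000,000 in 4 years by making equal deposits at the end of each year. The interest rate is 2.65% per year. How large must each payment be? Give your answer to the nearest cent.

Level ordinary annuity; solve FV = PMT × [((1+r)^n − 1)/r] for PMT.
Periodic rate r = 0.0265 per year.
With n = 4: PMT = 1,000,000 / ([((1+r)^n − 1)/r]) = €240,279.05

€240,279.05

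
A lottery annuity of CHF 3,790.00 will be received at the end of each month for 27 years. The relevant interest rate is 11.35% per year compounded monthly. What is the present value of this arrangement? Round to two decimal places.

CHF 381,729.76

This is an ordinary annuity: 324 payments of CHF 3,790.00 at the end of each month.
Periodic rate r = 0.1135/12 per month; n is counted in months.
PV = PMT × [(1 − (1+r)^−n)/r] = 3,790 × [1 − (1+r)^−324] / r = CHF 381,729.76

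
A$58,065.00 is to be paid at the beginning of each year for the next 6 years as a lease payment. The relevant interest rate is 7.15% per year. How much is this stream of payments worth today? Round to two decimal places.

This is an annuity due: 6 payments of A$58,065.00 at the beginning of each year.
Periodic rate r = 0.0715 per year.
PV = PMT × [(1 − (1+r)^−n)/r] × (1+r) = 58,065 × [1 − (1+r)^−6] / r × (1+r) = A$295,189.82

A$295,189.82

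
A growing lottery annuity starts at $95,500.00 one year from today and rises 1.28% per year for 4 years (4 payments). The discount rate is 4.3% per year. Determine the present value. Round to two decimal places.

Periodic rate r = 0.043 per year.
Growing ordinary annuity: PV = PMT₁ × [1 − ((1+g)/(1+r))^n] / (r − g) = 95,500 × [1 − ((1+0.0128)/(1+r))^4] / (r − 0.0128) = $350,648.87.

$350,648.87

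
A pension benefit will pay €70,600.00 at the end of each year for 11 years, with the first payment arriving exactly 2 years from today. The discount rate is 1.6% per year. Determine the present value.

Ordinary annuity of 11 payments, first payment at period 2.
Periodic rate r = 0.016 per year.
The ordinary-annuity PV formula values the stream one period before the first payment (period 1); discount that back 1 periods:
PV₀ = 70,600 × [1 − (1+r)^−11] / r × (1+r)^−1 = €695,806.40

€695,806.40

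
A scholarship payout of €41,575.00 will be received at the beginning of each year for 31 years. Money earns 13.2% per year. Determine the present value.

€348,901.13

This is an annuity due: 31 payments of €41,575.00 at the beginning of each year.
Periodic rate r = 0.132 per year.
PV = PMT × [(1 − (1+r)^−n)/r] × (1+r) = 41,575 × [1 − (1+r)^−31] / r × (1+r) = €348,901.13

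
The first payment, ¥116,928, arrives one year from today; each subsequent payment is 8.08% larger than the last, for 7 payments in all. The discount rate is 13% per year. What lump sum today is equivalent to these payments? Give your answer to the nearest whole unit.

Periodic rate r = 0.13 per year.
Growing ordinary annuity: PV = PMT₁ × [1 − ((1+g)/(1+r))^n] / (r − g) = 116,928 × [1 − ((1+0.0808)/(1+r))^7] / (r − 0.0808) = ¥636,295.

¥636,295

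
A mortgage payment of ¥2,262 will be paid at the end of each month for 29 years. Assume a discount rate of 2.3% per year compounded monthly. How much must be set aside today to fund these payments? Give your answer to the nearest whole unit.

¥574,068

This is an ordinary annuity: 348 payments of ¥2,262 at the end of each month.
Periodic rate r = 0.023/12 per month; n is counted in months.
PV = PMT × [(1 − (1+r)^−n)/r] = 2,262 × [1 − (1+r)^−348] / r = ¥574,068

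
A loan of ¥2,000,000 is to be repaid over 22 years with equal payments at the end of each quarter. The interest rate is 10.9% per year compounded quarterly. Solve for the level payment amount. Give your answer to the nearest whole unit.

¥60,145

Level ordinary annuity; solve PV = PMT × [(1 − (1+r)^−n)/r] for PMT.
Periodic rate r = 0.109/4 per quarter; n is counted in quarters.
With n = 88: PMT = 2,000,000 / ([(1 − (1+r)^−n)/r]) = ¥60,145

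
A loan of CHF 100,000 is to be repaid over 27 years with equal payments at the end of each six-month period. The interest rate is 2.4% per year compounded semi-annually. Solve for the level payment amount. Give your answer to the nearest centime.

CHF 2,526.91

Level ordinary annuity; solve PV = PMT × [(1 − (1+r)^−n)/r] for PMT.
Periodic rate r = 0.024/2 per half-year; n is counted in half-years.
With n = 54: PMT = 100,000 / ([(1 − (1+r)^−n)/r]) = CHF 2,526.91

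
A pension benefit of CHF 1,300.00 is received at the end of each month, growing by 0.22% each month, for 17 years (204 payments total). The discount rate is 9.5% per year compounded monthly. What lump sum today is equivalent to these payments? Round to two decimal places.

Periodic rate r = 0.095/12 per month; n is counted in months.
Growing ordinary annuity: PV = PMT₁ × [1 − ((1+g)/(1+r))^n] / (r − g) = 1,300 × [1 − ((1+0.0022)/(1+r))^204] / (r − 0.0022) = CHF 156,140.64.

CHF 156,140.64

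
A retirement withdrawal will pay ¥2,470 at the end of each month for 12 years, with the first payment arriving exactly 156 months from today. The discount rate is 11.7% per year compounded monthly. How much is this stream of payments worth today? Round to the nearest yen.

¥42,381

Ordinary annuity of 144 payments, first payment at period 156.
Periodic rate r = 0.117/12 per month; n is counted in months.
The ordinary-annuity PV formula values the stream one period before the first payment (period 155); discount that back 155 periods:
PV₀ = 2,470 × [1 − (1+r)^−144] / r × (1+r)^−155 = ¥42,381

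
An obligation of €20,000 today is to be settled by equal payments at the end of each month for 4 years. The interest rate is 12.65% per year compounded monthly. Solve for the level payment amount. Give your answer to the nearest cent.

€533.08

Level ordinary annuity; solve PV = PMT × [(1 − (1+r)^−n)/r] for PMT.
Periodic rate r = 0.1265/12 per month; n is counted in months.
With n = 48: PMT = 20,000 / ([(1 − (1+r)^−n)/r]) = €533.08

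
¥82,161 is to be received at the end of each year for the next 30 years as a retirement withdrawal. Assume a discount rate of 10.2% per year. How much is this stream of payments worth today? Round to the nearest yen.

This is an ordinary annuity: 30 payments of ¥82,161 at the end of each year.
Periodic rate r = 0.102 per year.
PV = PMT × [(1 − (1+r)^−n)/r] = 82,161 × [1 − (1+r)^−30] / r = ¥761,786

¥761,786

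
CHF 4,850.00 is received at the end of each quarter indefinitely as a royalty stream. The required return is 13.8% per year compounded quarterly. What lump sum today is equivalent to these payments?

CHF 140,579.71

Periodic rate r = 0.138/4 per quarter.
Level perpetuity: PV = PMT / r = 4,850 / (0.138/4) = CHF 140,579.71.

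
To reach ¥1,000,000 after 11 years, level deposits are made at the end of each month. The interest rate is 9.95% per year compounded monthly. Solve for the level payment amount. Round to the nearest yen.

¥4,200

Level ordinary annuity; solve FV = PMT × [((1+r)^n − 1)/r] for PMT.
Periodic rate r = 0.0995/12 per month; n is counted in months.
With n = 132: PMT = 1,000,000 / ([((1+r)^n − 1)/r]) = ¥4,200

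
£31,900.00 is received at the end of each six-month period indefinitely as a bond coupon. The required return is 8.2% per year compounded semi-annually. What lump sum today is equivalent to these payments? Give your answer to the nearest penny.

£778,048.78

Periodic rate r = 0.082/2 per half-year.
Level perpetuity: PV = PMT / r = 31,900 / (0.082/2) = £778,048.78.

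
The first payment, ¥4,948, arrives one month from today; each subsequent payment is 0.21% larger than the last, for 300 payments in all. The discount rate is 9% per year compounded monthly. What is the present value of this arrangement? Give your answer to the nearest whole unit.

¥733,554

Periodic rate r = 0.09/12 per month; n is counted in months.
Growing ordinary annuity: PV = PMT₁ × [1 − ((1+g)/(1+r))^n] / (r − g) = 4,948 × [1 − ((1+0.0021)/(1+r))^300] / (r − 0.0021) = ¥733,554.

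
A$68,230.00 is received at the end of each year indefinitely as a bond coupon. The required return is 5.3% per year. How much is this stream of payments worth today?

Periodic rate r = 0.053 per year.
Level perpetuity: PV = PMT / r = 68,230 / (0.053) = A$1,287,358.49.

A$1,287,358.49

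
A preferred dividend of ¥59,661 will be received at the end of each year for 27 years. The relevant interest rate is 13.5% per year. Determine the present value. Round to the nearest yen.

¥427,463

This is an ordinary annuity: 27 payments of ¥59,661 at the end of each year.
Periodic rate r = 0.135 per year.
PV = PMT × [(1 − (1+r)^−n)/r] = 59,661 × [1 − (1+r)^−27] / r = ¥427,463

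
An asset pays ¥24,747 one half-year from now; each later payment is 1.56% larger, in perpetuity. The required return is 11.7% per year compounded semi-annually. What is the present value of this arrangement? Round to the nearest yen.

¥576,853

Periodic rate r = 0.117/2 per half-year.
Growing perpetuity (Gordon): PV = PMT₁ / (r − g) = 24,747 / (r − 0.0156) = ¥576,853.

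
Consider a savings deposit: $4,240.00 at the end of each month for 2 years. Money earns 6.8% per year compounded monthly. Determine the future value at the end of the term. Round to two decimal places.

This is an ordinary annuity: 24 deposits of $4,240.00 at the end of each month.
Periodic rate r = 0.068/12 per month; n is counted in months.
FV = PMT × [((1+r)^n − 1)/r] = 4,240 × [(1+r)^24 − 1] / r = $108,675.32

$108,675.32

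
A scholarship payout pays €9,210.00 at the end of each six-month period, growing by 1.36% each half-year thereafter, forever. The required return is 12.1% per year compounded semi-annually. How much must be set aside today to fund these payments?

€196,375.27

Periodic rate r = 0.121/2 per half-year.
Growing perpetuity (Gordon): PV = PMT₁ / (r − g) = 9,210 / (r − 0.0136) = €196,375.27.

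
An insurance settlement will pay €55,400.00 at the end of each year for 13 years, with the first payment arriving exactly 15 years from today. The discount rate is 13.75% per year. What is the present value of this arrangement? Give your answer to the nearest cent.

Ordinary annuity of 13 payments, first payment at period 15.
Periodic rate r = 0.1375 per year.
The ordinary-annuity PV formula values the stream one period before the first payment (period 14); discount that back 14 periods:
PV₀ = 55,400 × [1 − (1+r)^−13] / r × (1+r)^−14 = €53,925.73

€53,925.73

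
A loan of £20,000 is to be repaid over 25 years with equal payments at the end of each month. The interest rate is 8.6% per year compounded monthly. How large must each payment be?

£162.40

Level ordinary annuity; solve PV = PMT × [(1 − (1+r)^−n)/r] for PMT.
Periodic rate r = 0.086/12 per month; n is counted in months.
With n = 300: PMT = 20,000 / ([(1 − (1+r)^−n)/r]) = £162.40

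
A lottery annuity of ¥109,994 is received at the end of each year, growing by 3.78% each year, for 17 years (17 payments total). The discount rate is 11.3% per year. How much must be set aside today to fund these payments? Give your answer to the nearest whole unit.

¥1,017,373

Periodic rate r = 0.113 per year.
Growing ordinary annuity: PV = PMT₁ × [1 − ((1+g)/(1+r))^n] / (r − g) = 109,994 × [1 − ((1+0.0378)/(1+r))^17] / (r − 0.0378) = ¥1,017,373.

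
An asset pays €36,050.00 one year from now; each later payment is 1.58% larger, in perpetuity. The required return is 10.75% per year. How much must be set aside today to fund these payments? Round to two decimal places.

€393,129.77

Periodic rate r = 0.1075 per year.
Growing perpetuity (Gordon): PV = PMT₁ / (r − g) = 36,050 / (r − 0.0158) = €393,129.77.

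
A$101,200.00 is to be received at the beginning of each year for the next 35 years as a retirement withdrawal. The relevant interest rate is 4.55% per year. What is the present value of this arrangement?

A$1,835,425.72

This is an annuity due: 35 payments of A$101,200.00 at the beginning of each year.
Periodic rate r = 0.0455 per year.
PV = PMT × [(1 − (1+r)^−n)/r] × (1+r) = 101,200 × [1 − (1+r)^−35] / r × (1+r) = A$1,835,425.72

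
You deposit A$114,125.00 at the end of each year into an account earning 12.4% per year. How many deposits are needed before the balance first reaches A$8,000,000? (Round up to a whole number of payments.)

20 payments

Periodic rate r = 0.124 per year.
Ordinary annuity FV: 8,000,000 = 114,125 × [((1+r)^n − 1)/r].
(1+r)^n = 1 + 8,000,000 × r / 114,125, so n = ln(1 + 8,000,000·r/114,125) / ln(1+r) = 19.43.
Round up to a whole number of payments: n = 20.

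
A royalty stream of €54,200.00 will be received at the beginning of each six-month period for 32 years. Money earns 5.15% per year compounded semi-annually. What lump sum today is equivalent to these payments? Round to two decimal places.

This is an annuity due: 64 payments of €54,200.00 at the beginning of each six-month period.
Periodic rate r = 0.0515/2 per half-year; n is counted in half-years.
PV = PMT × [(1 − (1+r)^−n)/r] × (1+r) = 54,200 × [1 − (1+r)^−64] / r × (1+r) = €1,734,819.91

€1,734,819.91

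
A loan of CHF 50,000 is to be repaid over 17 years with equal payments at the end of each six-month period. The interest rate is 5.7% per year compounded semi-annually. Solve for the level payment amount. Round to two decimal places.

CHF 2,315.72

Level ordinary annuity; solve PV = PMT × [(1 − (1+r)^−n)/r] for PMT.
Periodic rate r = 0.057/2 per half-year; n is counted in half-years.
With n = 34: PMT = 50,000 / ([(1 − (1+r)^−n)/r]) = CHF 2,315.72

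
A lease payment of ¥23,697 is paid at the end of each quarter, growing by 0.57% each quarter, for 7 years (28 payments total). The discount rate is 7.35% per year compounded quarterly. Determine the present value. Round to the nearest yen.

¥553,011

Periodic rate r = 0.0735/4 per quarter; n is counted in quarters.
Growing ordinary annuity: PV = PMT₁ × [1 − ((1+g)/(1+r))^n] / (r − g) = 23,697 × [1 − ((1+0.0057)/(1+r))^28] / (r − 0.0057) = ¥553,011.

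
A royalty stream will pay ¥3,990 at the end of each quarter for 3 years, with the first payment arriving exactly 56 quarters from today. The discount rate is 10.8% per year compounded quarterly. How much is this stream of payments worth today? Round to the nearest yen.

Ordinary annuity of 12 payments, first payment at period 56.
Periodic rate r = 0.108/4 per quarter; n is counted in quarters.
The ordinary-annuity PV formula values the stream one period before the first payment (period 55); discount that back 55 periods:
PV₀ = 3,990 × [1 − (1+r)^−12] / r × (1+r)^−55 = ¥9,341

¥9,341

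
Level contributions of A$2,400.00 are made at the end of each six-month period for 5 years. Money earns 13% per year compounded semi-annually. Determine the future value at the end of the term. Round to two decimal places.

This is an ordinary annuity: 10 deposits of A$2,400.00 at the end of each six-month period.
Periodic rate r = 0.13/2 per half-year; n is counted in half-years.
FV = PMT × [((1+r)^n − 1)/r] = 2,400 × [(1+r)^10 − 1] / r = A$32,386.61

A$32,386.61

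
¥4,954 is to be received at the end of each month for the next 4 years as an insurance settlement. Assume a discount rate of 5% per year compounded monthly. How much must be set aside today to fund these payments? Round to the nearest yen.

This is an ordinary annuity: 48 payments of ¥4,954 at the end of each month.
Periodic rate r = 0.05/12 per month; n is counted in months.
PV = PMT × [(1 − (1+r)^−n)/r] = 4,954 × [1 − (1+r)^−48] / r = ¥215,117

¥215,117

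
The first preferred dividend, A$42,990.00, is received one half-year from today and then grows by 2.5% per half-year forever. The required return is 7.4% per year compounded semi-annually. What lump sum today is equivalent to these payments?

Periodic rate r = 0.074/2 per half-year.
Growing perpetuity (Gordon): PV = PMT₁ / (r − g) = 42,990 / (r − 0.025) = A$3,582,500.00.

A$3,582,500.00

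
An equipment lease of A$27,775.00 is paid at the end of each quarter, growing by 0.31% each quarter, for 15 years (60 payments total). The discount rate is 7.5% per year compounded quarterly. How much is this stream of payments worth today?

A$1,073,730.96

Periodic rate r = 0.075/4 per quarter; n is counted in quarters.
Growing ordinary annuity: PV = PMT₁ × [1 − ((1+g)/(1+r))^n] / (r − g) = 27,775 × [1 − ((1+0.0031)/(1+r))^60] / (r − 0.0031) = A$1,073,730.96.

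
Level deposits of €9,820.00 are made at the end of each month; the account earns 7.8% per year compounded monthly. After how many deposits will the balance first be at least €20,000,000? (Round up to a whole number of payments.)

Periodic rate r = 0.078/12 per month; n is counted in months.
Ordinary annuity FV: 20,000,000 = 9,820 × [((1+r)^n − 1)/r].
(1+r)^n = 1 + 20,000,000 × r / 9,820, so n = ln(1 + 20,000,000·r/9,820) / ln(1+r) = 409.93.
Round up to a whole number of payments: n = 410.

410 payments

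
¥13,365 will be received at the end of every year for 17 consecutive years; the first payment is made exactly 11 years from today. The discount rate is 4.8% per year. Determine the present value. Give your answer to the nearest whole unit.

¥95,708

Ordinary annuity of 17 payments, first payment at period 11.
Periodic rate r = 0.048 per year.
The ordinary-annuity PV formula values the stream one period before the first payment (period 10); discount that back 10 periods:
PV₀ = 13,365 × [1 − (1+r)^−17] / r × (1+r)^−10 = ¥95,708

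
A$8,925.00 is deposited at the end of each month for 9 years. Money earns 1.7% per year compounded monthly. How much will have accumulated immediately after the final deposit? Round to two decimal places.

A$1,040,752.52

This is an ordinary annuity: 108 deposits of A$8,925.00 at the end of each month.
Periodic rate r = 0.017/12 per month; n is counted in months.
FV = PMT × [((1+r)^n − 1)/r] = 8,925 × [(1+r)^108 − 1] / r = A$1,040,752.52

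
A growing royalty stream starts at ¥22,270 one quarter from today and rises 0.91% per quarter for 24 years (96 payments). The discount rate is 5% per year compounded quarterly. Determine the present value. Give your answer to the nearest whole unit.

Periodic rate r = 0.05/4 per quarter; n is counted in quarters.
Growing ordinary annuity: PV = PMT₁ × [1 − ((1+g)/(1+r))^n] / (r − g) = 22,270 × [1 − ((1+0.0091)/(1+r))^96] / (r − 0.0091) = ¥1,807,558.

¥1,807,558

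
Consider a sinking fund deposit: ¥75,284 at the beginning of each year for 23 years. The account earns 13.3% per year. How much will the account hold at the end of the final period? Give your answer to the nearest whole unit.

This is an annuity due: 23 deposits of ¥75,284 at the beginning of each year.
Periodic rate r = 0.133 per year.
FV = PMT × [((1+r)^n − 1)/r] × (1+r) = 75,284 × [(1+r)^23 − 1] / r × (1+r) = ¥10,692,297

¥10,692,297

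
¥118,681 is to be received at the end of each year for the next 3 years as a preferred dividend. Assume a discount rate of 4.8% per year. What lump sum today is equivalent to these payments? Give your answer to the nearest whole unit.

This is an ordinary annuity: 3 payments of ¥118,681 at the end of each year.
Periodic rate r = 0.048 per year.
PV = PMT × [(1 − (1+r)^−n)/r] = 118,681 × [1 − (1+r)^−3] / r = ¥324,413

¥324,413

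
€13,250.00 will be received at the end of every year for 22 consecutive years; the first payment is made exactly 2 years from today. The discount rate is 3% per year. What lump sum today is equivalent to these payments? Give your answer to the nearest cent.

€205,013.73

Ordinary annuity of 22 payments, first payment at period 2.
Periodic rate r = 0.03 per year.
The ordinary-annuity PV formula values the stream one period before the first payment (period 1); discount that back 1 periods:
PV₀ = 13,250 × [1 − (1+r)^−22] / r × (1+r)^−1 = €205,013.73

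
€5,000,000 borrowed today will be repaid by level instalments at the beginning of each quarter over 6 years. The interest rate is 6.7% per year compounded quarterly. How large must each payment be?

€250,527.01

Level annuity due; solve PV = PMT × [(1 − (1+r)^−n)/r] × (1+r) for PMT.
Periodic rate r = 0.067/4 per quarter; n is counted in quarters.
With n = 24: PMT = 5,000,000 / ([(1 − (1+r)^−n)/r] × (1+r)) = €250,527.01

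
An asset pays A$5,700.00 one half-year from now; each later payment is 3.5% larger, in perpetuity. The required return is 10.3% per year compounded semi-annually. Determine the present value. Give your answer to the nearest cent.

Periodic rate r = 0.103/2 per half-year.
Growing perpetuity (Gordon): PV = PMT₁ / (r − g) = 5,700 / (r − 0.035) = A$345,454.55.

A$345,454.55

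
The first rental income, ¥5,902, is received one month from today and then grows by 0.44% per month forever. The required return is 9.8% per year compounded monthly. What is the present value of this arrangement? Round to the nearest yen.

¥1,566,903

Periodic rate r = 0.098/12 per month.
Growing perpetuity (Gordon): PV = PMT₁ / (r − g) = 5,902 / (r − 0.0044) = ¥1,566,903.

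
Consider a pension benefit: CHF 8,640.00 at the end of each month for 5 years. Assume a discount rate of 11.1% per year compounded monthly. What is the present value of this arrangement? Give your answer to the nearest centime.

This is an ordinary annuity: 60 payments of CHF 8,640.00 at the end of each month.
Periodic rate r = 0.111/12 per month; n is counted in months.
PV = PMT × [(1 − (1+r)^−n)/r] = 8,640 × [1 − (1+r)^−60] / r = CHF 396,469.82

CHF 396,469.82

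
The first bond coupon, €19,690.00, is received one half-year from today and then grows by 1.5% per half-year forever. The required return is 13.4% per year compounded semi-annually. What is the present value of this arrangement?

€378,653.85

Periodic rate r = 0.134/2 per half-year.
Growing perpetuity (Gordon): PV = PMT₁ / (r − g) = 19,690 / (r − 0.015) = €378,653.85.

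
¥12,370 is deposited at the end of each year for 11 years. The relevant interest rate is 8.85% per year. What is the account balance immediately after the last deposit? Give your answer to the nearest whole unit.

¥215,480

This is an ordinary annuity: 11 deposits of ¥12,370 at the end of each year.
Periodic rate r = 0.0885 per year.
FV = PMT × [((1+r)^n − 1)/r] = 12,370 × [(1+r)^11 − 1] / r = ¥215,480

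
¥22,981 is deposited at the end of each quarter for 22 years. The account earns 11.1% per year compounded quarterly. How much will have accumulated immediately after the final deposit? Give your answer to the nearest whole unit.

This is an ordinary annuity: 88 deposits of ¥22,981 at the end of each quarter.
Periodic rate r = 0.111/4 per quarter; n is counted in quarters.
FV = PMT × [((1+r)^n − 1)/r] = 22,981 × [(1+r)^88 − 1] / r = ¥8,380,690

¥8,380,690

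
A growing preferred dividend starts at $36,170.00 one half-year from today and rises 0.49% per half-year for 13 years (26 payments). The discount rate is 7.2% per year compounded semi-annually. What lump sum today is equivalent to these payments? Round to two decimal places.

Periodic rate r = 0.072/2 per half-year; n is counted in half-years.
Growing ordinary annuity: PV = PMT₁ × [1 − ((1+g)/(1+r))^n] / (r − g) = 36,170 × [1 − ((1+0.0049)/(1+r))^26] / (r − 0.0049) = $636,486.01.

$636,486.01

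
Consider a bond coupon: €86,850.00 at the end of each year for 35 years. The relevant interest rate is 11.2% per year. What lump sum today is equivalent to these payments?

€756,571.55

This is an ordinary annuity: 35 payments of €86,850.00 at the end of each year.
Periodic rate r = 0.112 per year.
PV = PMT × [(1 − (1+r)^−n)/r] = 86,850 × [1 − (1+r)^−35] / r = €756,571.55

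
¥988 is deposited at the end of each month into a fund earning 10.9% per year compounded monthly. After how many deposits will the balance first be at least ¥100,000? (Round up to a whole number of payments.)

73 payments

Periodic rate r = 0.109/12 per month; n is counted in months.
Ordinary annuity FV: 100,000 = 988 × [((1+r)^n − 1)/r].
(1+r)^n = 1 + 100,000 × r / 988, so n = ln(1 + 100,000·r/988) / ln(1+r) = 72.10.
Round up to a whole number of payments: n = 73.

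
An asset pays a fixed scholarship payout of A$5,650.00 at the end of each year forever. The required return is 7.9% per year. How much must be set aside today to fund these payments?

A$71,518.99

Periodic rate r = 0.079 per year.
Level perpetuity: PV = PMT / r = 5,650 / (0.079) = A$71,518.99.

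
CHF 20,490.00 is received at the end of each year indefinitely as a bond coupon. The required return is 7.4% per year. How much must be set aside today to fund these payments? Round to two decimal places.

Periodic rate r = 0.074 per year.
Level perpetuity: PV = PMT / r = 20,490 / (0.074) = CHF 276,891.89.

CHF 276,891.89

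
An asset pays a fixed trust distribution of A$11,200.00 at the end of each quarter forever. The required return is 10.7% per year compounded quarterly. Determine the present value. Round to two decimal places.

Periodic rate r = 0.107/4 per quarter.
Level perpetuity: PV = PMT / r = 11,200 / (0.107/4) = A$418,691.59.

A$418,691.59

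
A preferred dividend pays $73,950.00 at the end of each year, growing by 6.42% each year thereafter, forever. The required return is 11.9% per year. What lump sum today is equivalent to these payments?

Periodic rate r = 0.119 per year.
Growing perpetuity (Gordon): PV = PMT₁ / (r − g) = 73,950 / (r − 0.0642) = $1,349,452.55.

$1,349,452.55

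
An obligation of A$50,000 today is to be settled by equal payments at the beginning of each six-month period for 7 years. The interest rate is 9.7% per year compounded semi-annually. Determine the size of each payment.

A$4,771.46

Level annuity due; solve PV = PMT × [(1 − (1+r)^−n)/r] × (1+r) for PMT.
Periodic rate r = 0.097/2 per half-year; n is counted in half-years.
With n = 14: PMT = 50,000 / ([(1 − (1+r)^−n)/r] × (1+r)) = A$4,771.46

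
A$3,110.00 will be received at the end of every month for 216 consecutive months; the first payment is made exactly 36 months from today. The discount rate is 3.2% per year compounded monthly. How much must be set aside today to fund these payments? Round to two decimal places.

Ordinary annuity of 216 payments, first payment at period 36.
Periodic rate r = 0.032/12 per month; n is counted in months.
The ordinary-annuity PV formula values the stream one period before the first payment (period 35); discount that back 35 periods:
PV₀ = 3,110 × [1 − (1+r)^−216] / r × (1+r)^−35 = A$464,746.87

A$464,746.87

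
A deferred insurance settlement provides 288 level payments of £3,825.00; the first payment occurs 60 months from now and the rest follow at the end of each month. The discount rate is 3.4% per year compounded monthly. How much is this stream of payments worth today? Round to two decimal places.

Ordinary annuity of 288 payments, first payment at period 60.
Periodic rate r = 0.034/12 per month; n is counted in months.
The ordinary-annuity PV formula values the stream one period before the first payment (period 59); discount that back 59 periods:
PV₀ = 3,825 × [1 − (1+r)^−288] / r × (1+r)^−59 = £636,678.41

£636,678.41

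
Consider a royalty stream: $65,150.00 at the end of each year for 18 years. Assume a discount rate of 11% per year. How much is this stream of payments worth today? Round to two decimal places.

$501,760.32

This is an ordinary annuity: 18 payments of $65,150.00 at the end of each year.
Periodic rate r = 0.11 per year.
PV = PMT × [(1 − (1+r)^−n)/r] = 65,150 × [1 − (1+r)^−18] / r = $501,760.32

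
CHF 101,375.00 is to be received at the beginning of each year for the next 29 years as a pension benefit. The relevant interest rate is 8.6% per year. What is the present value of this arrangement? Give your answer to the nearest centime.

CHF 1,163,150.99

This is an annuity due: 29 payments of CHF 101,375.00 at the beginning of each year.
Periodic rate r = 0.086 per year.
PV = PMT × [(1 − (1+r)^−n)/r] × (1+r) = 101,375 × [1 − (1+r)^−29] / r × (1+r) = CHF 1,163,150.99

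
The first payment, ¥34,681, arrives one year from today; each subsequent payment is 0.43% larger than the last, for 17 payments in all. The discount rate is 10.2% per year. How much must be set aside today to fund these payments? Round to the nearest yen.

Periodic rate r = 0.102 per year.
Growing ordinary annuity: PV = PMT₁ × [1 − ((1+g)/(1+r))^n] / (r − g) = 34,681 × [1 − ((1+0.0043)/(1+r))^17] / (r − 0.0043) = ¥281,728.

¥281,728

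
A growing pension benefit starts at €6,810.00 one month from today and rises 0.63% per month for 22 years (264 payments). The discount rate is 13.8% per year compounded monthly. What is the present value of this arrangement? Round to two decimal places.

€973,721.29

Periodic rate r = 0.138/12 per month; n is counted in months.
Growing ordinary annuity: PV = PMT₁ × [1 − ((1+g)/(1+r))^n] / (r − g) = 6,810 × [1 − ((1+0.0063)/(1+r))^264] / (r − 0.0063) = €973,721.29.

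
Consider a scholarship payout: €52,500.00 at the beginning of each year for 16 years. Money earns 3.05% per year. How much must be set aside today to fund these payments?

€676,980.97

This is an annuity due: 16 payments of €52,500.00 at the beginning of each year.
Periodic rate r = 0.0305 per year.
PV = PMT × [(1 − (1+r)^−n)/r] × (1+r) = 52,500 × [1 − (1+r)^−16] / r × (1+r) = €676,980.97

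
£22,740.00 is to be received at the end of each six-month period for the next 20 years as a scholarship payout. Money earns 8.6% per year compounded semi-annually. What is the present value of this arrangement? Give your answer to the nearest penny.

£430,673.79

This is an ordinary annuity: 40 payments of £22,740.00 at the end of each six-month period.
Periodic rate r = 0.086/2 per half-year; n is counted in half-years.
PV = PMT × [(1 − (1+r)^−n)/r] = 22,740 × [1 − (1+r)^−40] / r = £430,673.79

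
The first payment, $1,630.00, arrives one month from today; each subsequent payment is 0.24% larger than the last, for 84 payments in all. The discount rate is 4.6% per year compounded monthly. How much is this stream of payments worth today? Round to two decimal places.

Periodic rate r = 0.046/12 per month; n is counted in months.
Growing ordinary annuity: PV = PMT₁ × [1 − ((1+g)/(1+r))^n] / (r − g) = 1,630 × [1 − ((1+0.0024)/(1+r))^84] / (r − 0.0024) = $128,621.29.

$128,621.29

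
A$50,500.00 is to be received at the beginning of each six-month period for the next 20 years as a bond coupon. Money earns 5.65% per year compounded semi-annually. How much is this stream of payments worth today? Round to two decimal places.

This is an annuity due: 40 payments of A$50,500.00 at the beginning of each six-month period.
Periodic rate r = 0.0565/2 per half-year; n is counted in half-years.
PV = PMT × [(1 − (1+r)^−n)/r] × (1+r) = 50,500 × [1 − (1+r)^−40] / r × (1+r) = A$1,234,963.97

A$1,234,963.97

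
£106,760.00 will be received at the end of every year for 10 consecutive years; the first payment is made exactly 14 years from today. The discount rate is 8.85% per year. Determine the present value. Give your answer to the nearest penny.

£229,027.76

Ordinary annuity of 10 payments, first payment at period 14.
Periodic rate r = 0.0885 per year.
The ordinary-annuity PV formula values the stream one period before the first payment (period 13); discount that back 13 periods:
PV₀ = 106,760 × [1 − (1+r)^−10] / r × (1+r)^−13 = £229,027.76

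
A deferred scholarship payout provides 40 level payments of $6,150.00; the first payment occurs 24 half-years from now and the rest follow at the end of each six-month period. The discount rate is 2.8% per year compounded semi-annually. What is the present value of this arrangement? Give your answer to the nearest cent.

$136,101.39

Ordinary annuity of 40 payments, first payment at period 24.
Periodic rate r = 0.028/2 per half-year; n is counted in half-years.
The ordinary-annuity PV formula values the stream one period before the first payment (period 23); discount that back 23 periods:
PV₀ = 6,150 × [1 − (1+r)^−40] / r × (1+r)^−23 = $136,101.39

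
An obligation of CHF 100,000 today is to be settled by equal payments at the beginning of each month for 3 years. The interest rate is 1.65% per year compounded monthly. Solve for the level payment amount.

CHF 2,845.09

Level annuity due; solve PV = PMT × [(1 − (1+r)^−n)/r] × (1+r) for PMT.
Periodic rate r = 0.0165/12 per month; n is counted in months.
With n = 36: PMT = 100,000 / ([(1 − (1+r)^−n)/r] × (1+r)) = CHF 2,845.09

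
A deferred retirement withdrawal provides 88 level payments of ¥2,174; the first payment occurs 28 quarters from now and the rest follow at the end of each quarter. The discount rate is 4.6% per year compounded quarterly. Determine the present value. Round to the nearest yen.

¥88,074

Ordinary annuity of 88 payments, first payment at period 28.
Periodic rate r = 0.046/4 per quarter; n is counted in quarters.
The ordinary-annuity PV formula values the stream one period before the first payment (period 27); discount that back 27 periods:
PV₀ = 2,174 × [1 − (1+r)^−88] / r × (1+r)^−27 = ¥88,074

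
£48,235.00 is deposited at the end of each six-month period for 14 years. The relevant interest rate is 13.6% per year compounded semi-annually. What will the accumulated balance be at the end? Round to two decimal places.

This is an ordinary annuity: 28 deposits of £48,235.00 at the end of each six-month period.
Periodic rate r = 0.136/2 per half-year; n is counted in half-years.
FV = PMT × [((1+r)^n − 1)/r] = 48,235 × [(1+r)^28 − 1] / r = £3,766,232.71

£3,766,232.71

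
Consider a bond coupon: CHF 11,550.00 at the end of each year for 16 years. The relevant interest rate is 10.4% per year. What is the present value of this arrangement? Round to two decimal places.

CHF 88,251.99

This is an ordinary annuity: 16 payments of CHF 11,550.00 at the end of each year.
Periodic rate r = 0.104 per year.
PV = PMT × [(1 − (1+r)^−n)/r] = 11,550 × [1 − (1+r)^−16] / r = CHF 88,251.99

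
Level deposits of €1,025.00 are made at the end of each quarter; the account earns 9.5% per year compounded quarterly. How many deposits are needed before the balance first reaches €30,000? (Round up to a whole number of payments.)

23 payments

Periodic rate r = 0.095/4 per quarter; n is counted in quarters.
Ordinary annuity FV: 30,000 = 1,025 × [((1+r)^n − 1)/r].
(1+r)^n = 1 + 30,000 × r / 1,025, so n = ln(1 + 30,000·r/1,025) / ln(1+r) = 22.48.
Round up to a whole number of payments: n = 23.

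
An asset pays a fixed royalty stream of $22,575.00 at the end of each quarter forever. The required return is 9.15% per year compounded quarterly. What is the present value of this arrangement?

Periodic rate r = 0.0915/4 per quarter.
Level perpetuity: PV = PMT / r = 22,575 / (0.0915/4) = $986,885.25.

$986,885.25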